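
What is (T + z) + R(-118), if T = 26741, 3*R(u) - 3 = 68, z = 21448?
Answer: 144638/3 ≈ 48213.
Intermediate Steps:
R(u) = 71/3 (R(u) = 1 + (⅓)*68 = 1 + 68/3 = 71/3)
(T + z) + R(-118) = (26741 + 21448) + 71/3 = 48189 + 71/3 = 144638/3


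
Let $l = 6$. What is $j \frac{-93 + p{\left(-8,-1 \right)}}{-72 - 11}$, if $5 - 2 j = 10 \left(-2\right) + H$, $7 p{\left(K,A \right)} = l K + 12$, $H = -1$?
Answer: $\frac{8931}{581} \approx 15.372$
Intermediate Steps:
$p{\left(K,A \right)} = \frac{12}{7} + \frac{6 K}{7}$ ($p{\left(K,A \right)} = \frac{6 K + 12}{7} = \frac{12 + 6 K}{7} = \frac{12}{7} + \frac{6 K}{7}$)
$j = 13$ ($j = \frac{5}{2} - \frac{10 \left(-2\right) - 1}{2} = \frac{5}{2} - \frac{-20 - 1}{2} = \frac{5}{2} - - \frac{21}{2} = \frac{5}{2} + \frac{21}{2} = 13$)
$j \frac{-93 + p{\left(-8,-1 \right)}}{-72 - 11} = 13 \frac{-93 + \left(\frac{12}{7} + \frac{6}{7} \left(-8\right)\right)}{-72 - 11} = 13 \frac{-93 + \left(\frac{12}{7} - \frac{48}{7}\right)}{-83} = 13 \left(-93 - \frac{36}{7}\right) \left(- \frac{1}{83}\right) = 13 \left(\left(- \frac{687}{7}\right) \left(- \frac{1}{83}\right)\right) = 13 \cdot \frac{687}{581} = \frac{8931}{581}$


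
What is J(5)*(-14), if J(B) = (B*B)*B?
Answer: -1750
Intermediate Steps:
J(B) = B³ (J(B) = B²*B = B³)
J(5)*(-14) = 5³*(-14) = 125*(-14) = -1750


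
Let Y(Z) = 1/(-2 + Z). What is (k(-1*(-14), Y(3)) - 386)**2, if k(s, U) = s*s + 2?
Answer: 35344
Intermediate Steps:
k(s, U) = 2 + s**2 (k(s, U) = s**2 + 2 = 2 + s**2)
(k(-1*(-14), Y(3)) - 386)**2 = ((2 + (-1*(-14))**2) - 386)**2 = ((2 + 14**2) - 386)**2 = ((2 + 196) - 386)**2 = (198 - 386)**2 = (-188)**2 = 35344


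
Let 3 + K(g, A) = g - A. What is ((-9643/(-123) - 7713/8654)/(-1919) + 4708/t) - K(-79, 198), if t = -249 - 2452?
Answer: 1534986379195333/5517235998798 ≈ 278.22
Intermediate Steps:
t = -2701
K(g, A) = -3 + g - A (K(g, A) = -3 + (g - A) = -3 + g - A)
((-9643/(-123) - 7713/8654)/(-1919) + 4708/t) - K(-79, 198) = ((-9643/(-123) - 7713/8654)/(-1919) + 4708/(-2701)) - (-3 - 79 - 1*198) = ((-9643*(-1/123) - 7713*1/8654)*(-1/1919) + 4708*(-1/2701)) - (-3 - 79 - 198) = ((9643/123 - 7713/8654)*(-1/1919) - 4708/2701) - 1*(-280) = ((82501823/1064442)*(-1/1919) - 4708/2701) + 280 = (-82501823/2042664198 - 4708/2701) + 280 = -9839700468107/5517235998798 + 280 = 1534986379195333/5517235998798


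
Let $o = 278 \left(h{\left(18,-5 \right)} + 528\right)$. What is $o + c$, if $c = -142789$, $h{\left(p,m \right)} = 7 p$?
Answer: $39023$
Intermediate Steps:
$o = 181812$ ($o = 278 \left(7 \cdot 18 + 528\right) = 278 \left(126 + 528\right) = 278 \cdot 654 = 181812$)
$o + c = 181812 - 142789 = 39023$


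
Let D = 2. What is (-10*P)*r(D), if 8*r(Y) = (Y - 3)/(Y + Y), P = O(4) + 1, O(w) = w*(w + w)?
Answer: 165/16 ≈ 10.313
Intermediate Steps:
O(w) = 2*w² (O(w) = w*(2*w) = 2*w²)
P = 33 (P = 2*4² + 1 = 2*16 + 1 = 32 + 1 = 33)
r(Y) = (-3 + Y)/(16*Y) (r(Y) = ((Y - 3)/(Y + Y))/8 = ((-3 + Y)/((2*Y)))/8 = ((-3 + Y)*(1/(2*Y)))/8 = ((-3 + Y)/(2*Y))/8 = (-3 + Y)/(16*Y))
(-10*P)*r(D) = (-10*33)*((1/16)*(-3 + 2)/2) = -165*(-1)/(8*2) = -330*(-1/32) = 165/16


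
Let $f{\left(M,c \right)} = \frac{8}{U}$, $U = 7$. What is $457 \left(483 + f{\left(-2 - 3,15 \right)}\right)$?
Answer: $\frac{1548773}{7} \approx 2.2125 \cdot 10^{5}$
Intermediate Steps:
$f{\left(M,c \right)} = \frac{8}{7}$
$457 \left(483 + f{\left(-2 - 3,15 \right)}\right) = 457 \left(483 + \frac{8}{7}\right) = 457 \cdot \frac{3389}{7} = \frac{1548773}{7}$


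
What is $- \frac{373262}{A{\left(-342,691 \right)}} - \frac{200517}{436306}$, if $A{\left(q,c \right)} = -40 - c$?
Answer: $\frac{162709872245}{318939686} \approx 510.16$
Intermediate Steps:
$- \frac{373262}{A{\left(-342,691 \right)}} - \frac{200517}{436306} = - \frac{373262}{-40 - 691} - \frac{200517}{436306} = - \frac{373262}{-731} - \frac{200517}{436306} = \left(-373262\right) \left(- \frac{1}{731}\right) - \frac{200517}{436306} = \frac{373262}{731} - \frac{200517}{436306} = \frac{162709872245}{318939686}$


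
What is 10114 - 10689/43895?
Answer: 443943341/43895 ≈ 10114.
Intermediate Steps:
10114 - 10689/43895 = 443943341/43895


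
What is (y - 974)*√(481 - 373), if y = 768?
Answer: -1236*√3 ≈ -2140.8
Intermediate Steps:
(y - 974)*√(481 - 373) = (768 - 974)*√(481 - 373) = -1236*√3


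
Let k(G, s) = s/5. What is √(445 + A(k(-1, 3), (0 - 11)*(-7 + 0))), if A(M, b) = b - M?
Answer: √13035/5 ≈ 22.834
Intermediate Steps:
k(G, s) = s/5 (k(G, s) = s*(⅕) = s/5)
√(445 + A(k(-1, 3), (0 - 11)*(-7 + 0))) = √(445 + ((0 - 11)*(-7 + 0) - 3/5)) = √(445 + (-11*(-7) - 1*⅗)) = √(445 + (77 - ⅗)) = √(445 + 382/5) = √(2607/5) = √13035/5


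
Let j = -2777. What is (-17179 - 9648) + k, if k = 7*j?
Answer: -46266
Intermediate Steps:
k = -19439 (k = 7*(-2777) = -19439)
(-17179 - 9648) + k = (-17179 - 9648) - 19439 = -26827 - 19439 = -46266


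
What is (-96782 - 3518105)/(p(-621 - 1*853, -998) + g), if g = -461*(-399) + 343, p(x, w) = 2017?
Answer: -3614887/186299 ≈ -19.404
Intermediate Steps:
g = 184282 (g = 183939 + 343 = 184282)
(-96782 - 3518105)/(p(-621 - 1*853, -998) + g) = (-96782 - 3518105)/(2017 + 184282) = -3614887/186299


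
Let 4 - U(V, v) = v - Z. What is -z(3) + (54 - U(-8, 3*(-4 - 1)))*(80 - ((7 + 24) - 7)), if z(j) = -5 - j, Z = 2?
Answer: 1856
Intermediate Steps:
U(V, v) = 6 - v (U(V, v) = 4 - (v - 1*2) = 4 - (v - 2) = 4 - (-2 + v) = 4 + (2 - v) = 6 - v)
-z(3) + (54 - U(-8, 3*(-4 - 1)))*(80 - ((7 + 24) - 7)) = -(-5 - 1*3) + (54 - (6 - 3*(-4 - 1)))*(80 - ((7 + 24) - 7)) = -(-5 - 3) + (54 - (6 - 3*(-5)))*(80 - (31 - 7)) = -1*(-8) + (54 - (6 - 1*(-15)))*(80 - 1*24) = 8 + (54 - (6 + 15))*(80 - 24) = 8 + (54 - 1*21)*56 = 8 + (54 - 21)*56 = 8 + 33*56 = 8 + 1848 = 1856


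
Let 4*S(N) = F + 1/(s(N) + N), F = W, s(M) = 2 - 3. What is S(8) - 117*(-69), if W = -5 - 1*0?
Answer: 113005/14 ≈ 8071.8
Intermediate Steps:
W = -5 (W = -5 + 0 = -5)
s(M) = -1
F = -5
S(N) = -5/4 + 1/(4*(-1 + N)) (S(N) = (-5 + 1/(-1 + N))/4 = -5/4 + 1/(4*(-1 + N)))
S(8) - 117*(-69) = (6 - 5*8)/(4*(-1 + 8)) - 117*(-69) = (¼)*(6 - 40)/7 + 8073 = (¼)*(⅐)*(-34) + 8073 = -17/14 + 8073 = 113005/14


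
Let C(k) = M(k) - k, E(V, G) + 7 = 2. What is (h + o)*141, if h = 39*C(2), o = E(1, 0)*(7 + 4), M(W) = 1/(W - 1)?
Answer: -13254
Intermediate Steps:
M(W) = 1/(-1 + W)
E(V, G) = -5 (E(V, G) = -7 + 2 = -5)
C(k) = 1/(-1 + k) - k
o = -55 (o = -5*(7 + 4) = -5*11 = -55)
h = -39 (h = 39*((1 - 1*2*(-1 + 2))/(-1 + 2)) = 39*((1 - 1*2*1)/1) = 39*(1*(1 - 2)) = 39*(1*(-1)) = 39*(-1) = -39)
(h + o)*141 = (-39 - 55)*141 = -94*141 = -13254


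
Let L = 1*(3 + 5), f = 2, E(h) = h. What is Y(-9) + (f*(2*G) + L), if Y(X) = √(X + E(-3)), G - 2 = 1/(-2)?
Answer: 14 + 2*I*√3 ≈ 14.0 + 3.4641*I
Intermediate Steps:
G = 3/2 (G = 2 + 1/(-2) = 2 - ½ = 3/2 ≈ 1.5000)
Y(X) = √(-3 + X) (Y(X) = √(X - 3) = √(-3 + X))
L = 8 (L = 1*8 = 8)
Y(-9) + (f*(2*G) + L) = √(-3 - 9) + (2*(2*(3/2)) + 8) = √(-12) + (2*3 + 8) = 2*I*√3 + (6 + 8) = 2*I*√3 + 14 = 14 + 2*I*√3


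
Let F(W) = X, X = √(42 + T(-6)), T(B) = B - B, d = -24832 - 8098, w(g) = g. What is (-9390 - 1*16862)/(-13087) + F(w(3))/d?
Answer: 26252/13087 - √42/32930 ≈ 2.0058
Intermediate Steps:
d = -32930
T(B) = 0
X = √42 (X = √(42 + 0) = √42 ≈ 6.4807)
F(W) = √42
(-9390 - 1*16862)/(-13087) + F(w(3))/d = (-9390 - 1*16862)/(-13087) + √42/(-32930) = (-9390 - 16862)*(-1/13087) + √42*(-1/32930) = -26252*(-1/13087) - √42/32930 = 26252/13087 - √42/32930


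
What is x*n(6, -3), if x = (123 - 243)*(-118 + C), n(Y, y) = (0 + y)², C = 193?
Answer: -81000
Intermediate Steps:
n(Y, y) = y²
x = -9000 (x = (123 - 243)*(-118 + 193) = -120*75 = -9000)
x*n(6, -3) = -9000*(-3)² = -9000*9 = -81000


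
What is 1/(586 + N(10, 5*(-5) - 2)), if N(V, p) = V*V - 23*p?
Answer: 1/1307 ≈ 0.00076511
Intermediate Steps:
N(V, p) = V² - 23*p
1/(586 + N(10, 5*(-5) - 2)) = 1/(586 + (10² - 23*(5*(-5) - 2))) = 1/(586 + (100 - 23*(-25 - 2))) = 1/(586 + (100 - 23*(-27))) = 1/(586 + (100 + 621)) = 1/(586 + 721) = 1/1307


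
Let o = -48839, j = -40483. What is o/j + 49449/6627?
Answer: 775166640/89426947 ≈ 8.6682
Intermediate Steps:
o/j + 49449/6627 = -48839/(-40483) + 49449/6627 = -48839*(-1/40483) + 49449*(1/6627) = 48839/40483 + 16483/2209 = 775166640/89426947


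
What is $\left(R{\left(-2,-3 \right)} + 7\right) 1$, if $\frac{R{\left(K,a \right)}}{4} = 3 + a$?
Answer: $7$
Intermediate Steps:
$R{\left(K,a \right)} = 12 + 4 a$ ($R{\left(K,a \right)} = 4 \left(3 + a\right) = 12 + 4 a$)
$\left(R{\left(-2,-3 \right)} + 7\right) 1 = \left(\left(12 + 4 \left(-3\right)\right) + 7\right) 1 = \left(\left(12 - 12\right) + 7\right) 1 = \left(0 + 7\right) 1 = 7 \cdot 1 = 7$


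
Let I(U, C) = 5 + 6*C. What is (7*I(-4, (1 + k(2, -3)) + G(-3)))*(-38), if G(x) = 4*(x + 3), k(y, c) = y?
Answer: -6118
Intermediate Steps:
G(x) = 12 + 4*x (G(x) = 4*(3 + x) = 12 + 4*x)
(7*I(-4, (1 + k(2, -3)) + G(-3)))*(-38) = (7*(5 + 6*((1 + 2) + (12 + 4*(-3)))))*(-38) = (7*(5 + 6*(3 + (12 - 12))))*(-38) = (7*(5 + 6*(3 + 0)))*(-38) = (7*(5 + 6*3))*(-38) = (7*(5 + 18))*(-38) = (7*23)*(-38) = 161*(-38) = -6118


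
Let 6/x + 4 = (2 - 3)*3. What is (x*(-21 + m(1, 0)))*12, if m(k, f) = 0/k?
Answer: 216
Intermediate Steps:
m(k, f) = 0
x = -6/7 (x = 6/(-4 + (2 - 3)*3) = 6/(-4 - 1*3) = 6/(-4 - 3) = 6/(-7) = 6*(-1/7) = -6/7 ≈ -0.85714)
(x*(-21 + m(1, 0)))*12 = -6*(-21 + 0)/7*12 = -6/7*(-21)*12 = 18*12 = 216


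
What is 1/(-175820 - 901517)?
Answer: -1/1077337 ≈ -9.2821e-7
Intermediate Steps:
1/(-175820 - 901517) = 1/(-1077337) = -1/1077337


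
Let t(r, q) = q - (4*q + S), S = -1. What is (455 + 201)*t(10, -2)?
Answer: 4592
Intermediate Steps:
t(r, q) = 1 - 3*q (t(r, q) = q - (4*q - 1) = q - (-1 + 4*q) = q + (1 - 4*q) = 1 - 3*q)
(455 + 201)*t(10, -2) = (455 + 201)*(1 - 3*(-2)) = 656*(1 + 6) = 656*7 = 4592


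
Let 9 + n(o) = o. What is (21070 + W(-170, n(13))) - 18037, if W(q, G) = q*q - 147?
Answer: 31786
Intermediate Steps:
n(o) = -9 + o
W(q, G) = -147 + q**2 (W(q, G) = q**2 - 147 = -147 + q**2)
(21070 + W(-170, n(13))) - 18037 = (21070 + (-147 + (-170)**2)) - 18037 = (21070 + (-147 + 28900)) - 18037 = (21070 + 28753) - 18037 = 49823 - 18037 = 31786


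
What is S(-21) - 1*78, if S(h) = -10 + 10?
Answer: -78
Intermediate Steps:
S(h) = 0
S(-21) - 1*78 = 0 - 1*78 = 0 - 78 = -78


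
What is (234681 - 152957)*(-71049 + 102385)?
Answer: 2560903264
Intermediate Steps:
(234681 - 152957)*(-71049 + 102385) = 81724*31336 = 2560903264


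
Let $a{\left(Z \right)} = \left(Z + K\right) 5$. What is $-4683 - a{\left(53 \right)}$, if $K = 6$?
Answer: $-4978$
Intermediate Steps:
$a{\left(Z \right)} = 30 + 5 Z$ ($a{\left(Z \right)} = \left(Z + 6\right) 5 = \left(6 + Z\right) 5 = 30 + 5 Z$)
$-4683 - a{\left(53 \right)} = -4683 - \left(30 + 5 \cdot 53\right) = -4683 - \left(30 + 265\right) = -4683 - 295 = -4978$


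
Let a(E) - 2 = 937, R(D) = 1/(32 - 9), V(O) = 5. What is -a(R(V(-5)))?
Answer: -939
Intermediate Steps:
R(D) = 1/23
a(E) = 939 (a(E) = 2 + 937 = 939)
-a(R(V(-5))) = -1*939 = -939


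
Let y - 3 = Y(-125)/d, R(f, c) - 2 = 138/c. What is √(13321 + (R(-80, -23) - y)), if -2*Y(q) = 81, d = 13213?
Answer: √9297614039970/26426 ≈ 115.39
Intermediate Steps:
R(f, c) = 2 + 138/c
Y(q) = -81/2 (Y(q) = -½*81 = -81/2)
y = 79197/26426 (y = 3 - 81/2/13213 = 3 - 81/2*1/13213 = 3 - 81/26426 = 79197/26426 ≈ 2.9969)
√(13321 + (R(-80, -23) - y)) = √(13321 + ((2 + 138/(-23)) - 1*79197/26426)) = √(13321 + ((2 + 138*(-1/23)) - 79197/26426)) = √(13321 + ((2 - 6) - 79197/26426)) = √(13321 + (-4 - 79197/26426)) = √(13321 - 184901/26426) = √(351835845/26426) = √9297614039970/26426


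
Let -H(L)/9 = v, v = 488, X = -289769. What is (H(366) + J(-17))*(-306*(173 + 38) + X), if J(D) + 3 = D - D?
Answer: 1557302325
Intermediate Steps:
J(D) = -3 (J(D) = -3 + (D - D) = -3 + 0 = -3)
H(L) = -4392 (H(L) = -9*488 = -4392)
(H(366) + J(-17))*(-306*(173 + 38) + X) = (-4392 - 3)*(-306*(173 + 38) - 289769) = -4395*(-306*211 - 289769) = -4395*(-64566 - 289769) = -4395*(-354335) = 1557302325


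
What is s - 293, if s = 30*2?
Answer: -233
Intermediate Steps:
s = 60
s - 293 = 60 - 293 = -233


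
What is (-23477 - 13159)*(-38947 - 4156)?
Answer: 1579121508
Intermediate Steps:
(-23477 - 13159)*(-38947 - 4156) = -36636*(-43103) = 1579121508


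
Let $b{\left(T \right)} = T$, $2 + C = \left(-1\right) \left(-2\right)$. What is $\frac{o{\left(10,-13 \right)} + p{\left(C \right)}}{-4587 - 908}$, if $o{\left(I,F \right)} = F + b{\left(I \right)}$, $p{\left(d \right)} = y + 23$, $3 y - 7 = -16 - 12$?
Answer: $- \frac{13}{5495} \approx -0.0023658$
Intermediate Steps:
$y = -7$ ($y = \frac{7}{3} + \frac{-16 - 12}{3} = \frac{7}{3} + \frac{1}{3} \left(-28\right) = \frac{7}{3} - \frac{28}{3} = -7$)
$C = 0$ ($C = -2 - -2 = -2 + 2 = 0$)
$p{\left(d \right)} = 16$ ($p{\left(d \right)} = -7 + 23 = 16$)
$o{\left(I,F \right)} = F + I$
$\frac{o{\left(10,-13 \right)} + p{\left(C \right)}}{-4587 - 908} = \frac{\left(-13 + 10\right) + 16}{-4587 - 908} = \frac{-3 + 16}{-5495} = 13 \left(- \frac{1}{5495}\right) = - \frac{13}{5495}$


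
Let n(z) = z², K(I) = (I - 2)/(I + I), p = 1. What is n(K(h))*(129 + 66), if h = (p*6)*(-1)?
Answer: 260/3 ≈ 86.667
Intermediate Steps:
h = -6 (h = (1*6)*(-1) = 6*(-1) = -6)
K(I) = (-2 + I)/(2*I) (K(I) = (-2 + I)/((2*I)) = (-2 + I)*(1/(2*I)) = (-2 + I)/(2*I))
n(K(h))*(129 + 66) = ((½)*(-2 - 6)/(-6))²*(129 + 66) = ((½)*(-⅙)*(-8))²*195 = (⅔)²*195 = (4/9)*195 = 260/3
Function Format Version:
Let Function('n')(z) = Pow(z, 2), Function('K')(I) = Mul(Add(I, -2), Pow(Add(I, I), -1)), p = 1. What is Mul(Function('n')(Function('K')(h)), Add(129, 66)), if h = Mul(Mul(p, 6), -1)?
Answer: Rational(260, 3) ≈ 86.667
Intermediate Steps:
h = -6 (h = Mul(Mul(1, 6), -1) = Mul(6, -1) = -6)
Function('K')(I) = Mul(Rational(1, 2), Pow(I, -1), Add(-2, I)) (Function('K')(I) = Mul(Add(-2, I), Pow(Mul(2, I), -1)) = Mul(Add(-2, I), Mul(Rational(1, 2), Pow(I, -1))) = Mul(Rational(1, 2), Pow(I, -1), Add(-2, I)))
Mul(Function('n')(Function('K')(h)), Add(129, 66)) = Mul(Pow(Mul(Rational(1, 2), Pow(-6, -1), Add(-2, -6)), 2), Add(129, 66)) = Mul(Pow(Mul(Rational(1, 2), Rational(-1, 6), -8), 2), 195) = Mul(Pow(Rational(2, 3), 2), 195) = Mul(Rational(4, 9), 195) = Rational(260, 3)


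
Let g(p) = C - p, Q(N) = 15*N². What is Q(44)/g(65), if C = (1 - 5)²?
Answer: -29040/49 ≈ -592.65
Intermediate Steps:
C = 16 (C = (-4)² = 16)
g(p) = 16 - p
Q(44)/g(65) = (15*44²)/(16 - 1*65) = (15*1936)/(16 - 65) = 29040/(-49) = 29040*(-1/49) = -29040/49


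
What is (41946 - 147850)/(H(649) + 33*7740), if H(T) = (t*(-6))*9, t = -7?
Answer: -52952/127899 ≈ -0.41401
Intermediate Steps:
H(T) = 378 (H(T) = -7*(-6)*9 = 42*9 = 378)
(41946 - 147850)/(H(649) + 33*7740) = (41946 - 147850)/(378 + 33*7740) = -105904/(378 + 255420) = -105904/255798 = -105904*1/255798 = -52952/127899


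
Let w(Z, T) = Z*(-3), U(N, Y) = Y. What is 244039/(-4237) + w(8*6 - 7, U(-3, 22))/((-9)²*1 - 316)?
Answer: -56828014/995695 ≈ -57.074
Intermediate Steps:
w(Z, T) = -3*Z
244039/(-4237) + w(8*6 - 7, U(-3, 22))/((-9)²*1 - 316) = 244039/(-4237) + (-3*(8*6 - 7))/((-9)²*1 - 316) = 244039*(-1/4237) + (-3*(48 - 7))/(81*1 - 316) = -244039/4237 + (-3*41)/(81 - 316) = -244039/4237 - 123/(-235) = -244039/4237 - 123*(-1/235) = -244039/4237 + 123/235 = -56828014/995695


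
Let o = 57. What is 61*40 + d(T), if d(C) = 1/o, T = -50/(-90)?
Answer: 139081/57 ≈ 2440.0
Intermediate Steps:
T = 5/9 (T = -50*(-1/90) = 5/9 ≈ 0.55556)
d(C) = 1/57
61*40 + d(T) = 61*40 + 1/57 = 2440 + 1/57 = 139081/57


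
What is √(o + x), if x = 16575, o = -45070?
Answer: I*√28495 ≈ 168.8*I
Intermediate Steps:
√(o + x) = √(-45070 + 16575) = √(-28495) = I*√28495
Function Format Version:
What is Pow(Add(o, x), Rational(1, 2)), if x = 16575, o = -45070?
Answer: Mul(I, Pow(28495, Rational(1, 2))) ≈ Mul(168.80, I)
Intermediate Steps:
Pow(Add(o, x), Rational(1, 2)) = Pow(Add(-45070, 16575), Rational(1, 2)) = Pow(-28495, Rational(1, 2)) = Mul(I, Pow(28495, Rational(1, 2)))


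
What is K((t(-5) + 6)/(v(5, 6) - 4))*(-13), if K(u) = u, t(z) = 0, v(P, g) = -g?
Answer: 39/5 ≈ 7.8000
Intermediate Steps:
K((t(-5) + 6)/(v(5, 6) - 4))*(-13) = ((0 + 6)/(-1*6 - 4))*(-13) = (6/(-6 - 4))*(-13) = (6/(-10))*(-13) = (6*(-⅒))*(-13) = -⅗*(-13) = 39/5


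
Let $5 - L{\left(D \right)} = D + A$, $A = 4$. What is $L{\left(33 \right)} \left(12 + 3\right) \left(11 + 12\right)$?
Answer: $-11040$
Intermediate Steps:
$L{\left(D \right)} = 1 - D$ ($L{\left(D \right)} = 5 - \left(D + 4\right) = 5 - \left(4 + D\right) = 1 - D$)
$L{\left(33 \right)} \left(12 + 3\right) \left(11 + 12\right) = \left(1 - 33\right) \left(12 + 3\right) \left(11 + 12\right) = \left(1 - 33\right) 15 \cdot 23 = \left(-32\right) 345 = -11040$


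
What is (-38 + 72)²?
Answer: 1156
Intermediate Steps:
(-38 + 72)² = 34² = 1156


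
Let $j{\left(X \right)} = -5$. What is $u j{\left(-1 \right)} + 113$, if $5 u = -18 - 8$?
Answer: $139$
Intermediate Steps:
$u = - \frac{26}{5}$ ($u = \frac{-18 - 8}{5} = \frac{1}{5} \left(-26\right) = - \frac{26}{5} \approx -5.2$)
$u j{\left(-1 \right)} + 113 = \left(- \frac{26}{5}\right) \left(-5\right) + 113 = 26 + 113 = 139$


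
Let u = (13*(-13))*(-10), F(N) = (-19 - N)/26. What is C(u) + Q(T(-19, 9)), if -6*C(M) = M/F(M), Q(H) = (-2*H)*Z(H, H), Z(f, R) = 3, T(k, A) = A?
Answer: -254888/5127 ≈ -49.715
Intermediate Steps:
F(N) = -19/26 - N/26 (F(N) = (-19 - N)*(1/26) = -19/26 - N/26)
Q(H) = -6*H (Q(H) = -2*H*3 = -6*H)
u = 1690 (u = -169*(-10) = 1690)
C(M) = -M/(6*(-19/26 - M/26))
C(u) + Q(T(-19, 9)) = (13/3)*1690/(19 + 1690) - 6*9 = (13/3)*1690/1709 - 54 = (13/3)*1690*(1/1709) - 54 = 21970/5127 - 54 = -254888/5127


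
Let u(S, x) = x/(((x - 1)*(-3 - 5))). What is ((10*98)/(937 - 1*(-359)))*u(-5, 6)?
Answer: -49/432 ≈ -0.11343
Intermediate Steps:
u(S, x) = x/(8 - 8*x) (u(S, x) = x/(((-1 + x)*(-8))) = x/(8 - 8*x))
((10*98)/(937 - 1*(-359)))*u(-5, 6) = ((10*98)/(937 - 1*(-359)))*(-1*6/(-8 + 8*6)) = (980/(937 + 359))*(-1*6/(-8 + 48)) = (980/1296)*(-1*6/40) = (980*(1/1296))*(-1*6*1/40) = (245/324)*(-3/20) = -49/432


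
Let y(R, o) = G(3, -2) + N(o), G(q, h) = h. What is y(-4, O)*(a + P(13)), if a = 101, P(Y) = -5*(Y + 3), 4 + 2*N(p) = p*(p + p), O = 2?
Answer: 0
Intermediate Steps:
N(p) = -2 + p² (N(p) = -2 + (p*(p + p))/2 = -2 + (p*(2*p))/2 = -2 + (2*p²)/2 = -2 + p²)
P(Y) = -15 - 5*Y (P(Y) = -5*(3 + Y) = -15 - 5*Y)
y(R, o) = -4 + o² (y(R, o) = -2 + (-2 + o²) = -4 + o²)
y(-4, O)*(a + P(13)) = (-4 + 2²)*(101 + (-15 - 5*13)) = (-4 + 4)*(101 + (-15 - 65)) = 0*(101 - 80) = 0*21 = 0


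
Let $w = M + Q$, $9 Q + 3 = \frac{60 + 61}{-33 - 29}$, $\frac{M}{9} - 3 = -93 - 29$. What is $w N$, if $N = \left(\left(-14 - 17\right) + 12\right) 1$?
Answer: $\frac{11360575}{558} \approx 20359.0$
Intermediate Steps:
$M = -1071$ ($M = 27 + 9 \left(-93 - 29\right) = 27 + 9 \left(-122\right) = 27 - 1098 = -1071$)
$Q = - \frac{307}{558}$ ($Q = - \frac{1}{3} + \frac{\left(60 + 61\right) \frac{1}{-33 - 29}}{9} = - \frac{1}{3} + \frac{121 \frac{1}{-62}}{9} = - \frac{1}{3} + \frac{121 \left(- \frac{1}{62}\right)}{9} = - \frac{1}{3} + \frac{1}{9} \left(- \frac{121}{62}\right) = - \frac{1}{3} - \frac{121}{558} = - \frac{307}{558} \approx -0.55018$)
$N = -19$ ($N = \left(-31 + 12\right) 1 = \left(-19\right) 1 = -19$)
$w = - \frac{597925}{558}$ ($w = -1071 - \frac{307}{558} = - \frac{597925}{558} \approx -1071.6$)
$w N = \left(- \frac{597925}{558}\right) \left(-19\right) = \frac{11360575}{558}$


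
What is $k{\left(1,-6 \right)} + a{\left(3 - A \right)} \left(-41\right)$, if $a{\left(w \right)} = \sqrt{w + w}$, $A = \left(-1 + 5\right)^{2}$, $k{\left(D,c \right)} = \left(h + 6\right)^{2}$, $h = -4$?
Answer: $4 - 41 i \sqrt{26} \approx 4.0 - 209.06 i$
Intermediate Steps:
$k{\left(D,c \right)} = 4$ ($k{\left(D,c \right)} = \left(-4 + 6\right)^{2} = 2^{2} = 4$)
$A = 16$ ($A = 4^{2} = 16$)
$a{\left(w \right)} = \sqrt{2} \sqrt{w}$ ($a{\left(w \right)} = \sqrt{2 w} = \sqrt{2} \sqrt{w}$)
$k{\left(1,-6 \right)} + a{\left(3 - A \right)} \left(-41\right) = 4 + \sqrt{2} \sqrt{3 - 16} \left(-41\right) = 4 + \sqrt{2} \sqrt{-13} \left(-41\right) = 4 + \sqrt{2} i \sqrt{13} \left(-41\right) = 4 + i \sqrt{26} \left(-41\right) = 4 - 41 i \sqrt{26}$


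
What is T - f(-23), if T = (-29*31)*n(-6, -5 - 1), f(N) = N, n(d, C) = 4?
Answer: -3573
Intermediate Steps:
T = -3596 (T = -29*31*4 = -899*4 = -3596)
T - f(-23) = -3596 - 1*(-23) = -3596 + 23 = -3573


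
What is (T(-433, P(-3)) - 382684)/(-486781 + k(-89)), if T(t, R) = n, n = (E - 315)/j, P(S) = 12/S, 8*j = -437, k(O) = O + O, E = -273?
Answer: 15202564/19345553 ≈ 0.78584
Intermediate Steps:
k(O) = 2*O
j = -437/8 (j = (1/8)*(-437) = -437/8 ≈ -54.625)
n = 4704/437 (n = (-273 - 315)/(-437/8) = -588*(-8/437) = 4704/437 ≈ 10.764)
T(t, R) = 4704/437
(T(-433, P(-3)) - 382684)/(-486781 + k(-89)) = (4704/437 - 382684)/(-486781 + 2*(-89)) = -167228204/(437*(-486781 - 178)) = -167228204/437/(-486959) = -167228204/437*(-1/486959) = 15202564/19345553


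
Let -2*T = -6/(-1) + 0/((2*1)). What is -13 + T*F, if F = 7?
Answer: -34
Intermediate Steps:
T = -3 (T = -(-6/(-1) + 0/((2*1)))/2 = -(-6*(-1) + 0/2)/2 = -(6 + 0*(1/2))/2 = -(6 + 0)/2 = -1/2*6 = -3)
-13 + T*F = -13 - 3*7 = -13 - 21 = -34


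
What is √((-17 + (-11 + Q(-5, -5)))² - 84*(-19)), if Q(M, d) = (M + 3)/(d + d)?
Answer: √59221/5 ≈ 48.671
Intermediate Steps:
Q(M, d) = (3 + M)/(2*d) (Q(M, d) = (3 + M)/((2*d)) = (3 + M)*(1/(2*d)) = (3 + M)/(2*d))
√((-17 + (-11 + Q(-5, -5)))² - 84*(-19)) = √((-17 + (-11 + (½)*(3 - 5)/(-5)))² - 84*(-19)) = √((-17 + (-11 + (½)*(-⅕)*(-2)))² + 1596) = √((-17 + (-11 + ⅕))² + 1596) = √((-17 - 54/5)² + 1596) = √((-139/5)² + 1596) = √(19321/25 + 1596) = √(59221/25) = √59221/5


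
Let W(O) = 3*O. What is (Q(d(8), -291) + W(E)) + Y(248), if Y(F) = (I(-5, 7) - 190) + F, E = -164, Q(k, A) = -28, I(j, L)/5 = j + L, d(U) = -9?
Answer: -452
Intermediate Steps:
I(j, L) = 5*L + 5*j (I(j, L) = 5*(j + L) = 5*(L + j) = 5*L + 5*j)
Y(F) = -180 + F (Y(F) = ((5*7 + 5*(-5)) - 190) + F = ((35 - 25) - 190) + F = (10 - 190) + F = -180 + F)
(Q(d(8), -291) + W(E)) + Y(248) = (-28 + 3*(-164)) + (-180 + 248) = (-28 - 492) + 68 = -520 + 68 = -452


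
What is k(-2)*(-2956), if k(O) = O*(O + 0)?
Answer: -11824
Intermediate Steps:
k(O) = O² (k(O) = O*O = O²)
k(-2)*(-2956) = (-2)²*(-2956) = 4*(-2956) = -11824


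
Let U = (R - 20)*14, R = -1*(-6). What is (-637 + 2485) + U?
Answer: 1652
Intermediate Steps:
R = 6
U = -196 (U = (6 - 20)*14 = -14*14 = -196)
(-637 + 2485) + U = (-637 + 2485) - 196 = 1848 - 196 = 1652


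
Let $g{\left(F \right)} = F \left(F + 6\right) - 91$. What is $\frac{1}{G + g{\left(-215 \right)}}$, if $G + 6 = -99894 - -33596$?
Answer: $- \frac{1}{21460} \approx -4.6598 \cdot 10^{-5}$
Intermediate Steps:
$G = -66304$ ($G = -6 - 66298 = -66304$)
$g{\left(F \right)} = -91 + F \left(6 + F\right)$ ($g{\left(F \right)} = F \left(6 + F\right) - 91 = -91 + F \left(6 + F\right)$)
$\frac{1}{G + g{\left(-215 \right)}} = \frac{1}{-66304 + \left(-91 + \left(-215\right)^{2} + 6 \left(-215\right)\right)} = \frac{1}{-66304 - -44844} = \frac{1}{-66304 + 44844} = \frac{1}{-21460} = - \frac{1}{21460}$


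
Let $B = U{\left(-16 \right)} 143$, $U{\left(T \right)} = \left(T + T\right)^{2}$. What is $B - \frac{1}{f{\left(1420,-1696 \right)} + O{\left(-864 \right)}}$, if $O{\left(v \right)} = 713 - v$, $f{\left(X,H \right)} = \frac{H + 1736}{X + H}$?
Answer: $\frac{15932240827}{108803} \approx 1.4643 \cdot 10^{5}$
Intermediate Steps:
$U{\left(T \right)} = 4 T^{2}$ ($U{\left(T \right)} = \left(2 T\right)^{2} = 4 T^{2}$)
$f{\left(X,H \right)} = \frac{1736 + H}{H + X}$
$B = 146432$ ($B = 4 \left(-16\right)^{2} \cdot 143 = 4 \cdot 256 \cdot 143 = 1024 \cdot 143 = 146432$)
$B - \frac{1}{f{\left(1420,-1696 \right)} + O{\left(-864 \right)}} = 146432 - \frac{1}{\frac{1736 - 1696}{-1696 + 1420} + \left(713 - -864\right)} = 146432 - \frac{1}{\frac{1}{-276} \cdot 40 + \left(713 + 864\right)} = 146432 - \frac{1}{\left(- \frac{1}{276}\right) 40 + 1577} = 146432 - \frac{1}{- \frac{10}{69} + 1577} = 146432 - \frac{1}{\frac{108803}{69}} = 146432 - \frac{69}{108803} = \frac{15932240827}{108803}$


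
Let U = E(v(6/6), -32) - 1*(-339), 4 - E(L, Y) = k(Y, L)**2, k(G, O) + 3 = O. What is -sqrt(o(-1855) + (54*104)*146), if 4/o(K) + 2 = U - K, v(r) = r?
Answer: -sqrt(61557515273)/274 ≈ -905.50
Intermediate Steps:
k(G, O) = -3 + O
E(L, Y) = 4 - (-3 + L)**2
U = 339 (U = (4 - (-3 + 6/6)**2) - 1*(-339) = (4 - (-3 + 6*(1/6))**2) + 339 = (4 - (-3 + 1)**2) + 339 = (4 - 1*(-2)**2) + 339 = (4 - 1*4) + 339 = (4 - 4) + 339 = 0 + 339 = 339)
o(K) = 4/(337 - K) (o(K) = 4/(-2 + (339 - K)) = 4/(337 - K))
-sqrt(o(-1855) + (54*104)*146) = -sqrt(-4/(-337 - 1855) + (54*104)*146) = -sqrt(-4/(-2192) + 5616*146) = -sqrt(-4*(-1/2192) + 819936) = -sqrt(1/548 + 819936) = -sqrt(449324929/548) = -sqrt(61557515273)/274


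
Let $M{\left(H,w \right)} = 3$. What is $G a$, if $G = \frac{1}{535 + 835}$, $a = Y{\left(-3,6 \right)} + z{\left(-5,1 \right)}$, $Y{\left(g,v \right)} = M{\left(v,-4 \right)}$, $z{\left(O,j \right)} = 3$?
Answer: $\frac{3}{685} \approx 0.0043796$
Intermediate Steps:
$Y{\left(g,v \right)} = 3$
$a = 6$ ($a = 3 + 3 = 6$)
$G = \frac{1}{1370} \approx 0.00072993$
$G a = \frac{1}{1370} \cdot 6 = \frac{3}{685}$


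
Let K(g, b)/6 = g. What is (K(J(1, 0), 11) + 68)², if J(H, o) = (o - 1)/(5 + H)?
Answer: 4489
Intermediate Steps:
J(H, o) = (-1 + o)/(5 + H)
K(g, b) = 6*g
(K(J(1, 0), 11) + 68)² = (6*((-1 + 0)/(5 + 1)) + 68)² = (6*(-1/6) + 68)² = (6*((⅙)*(-1)) + 68)² = (6*(-⅙) + 68)² = (-1 + 68)² = 67² = 4489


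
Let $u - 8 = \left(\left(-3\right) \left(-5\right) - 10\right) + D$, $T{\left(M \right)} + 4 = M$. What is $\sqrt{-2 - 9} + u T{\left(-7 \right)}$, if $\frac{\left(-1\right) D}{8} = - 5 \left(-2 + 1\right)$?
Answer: $297 + i \sqrt{11} \approx 297.0 + 3.3166 i$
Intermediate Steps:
$T{\left(M \right)} = -4 + M$
$D = -40$ ($D = - 8 \left(- 5 \left(-2 + 1\right)\right) = - 8 \left(\left(-5\right) \left(-1\right)\right) = \left(-8\right) 5 = -40$)
$u = -27$ ($u = 8 - 35 = -27$)
$\sqrt{-2 - 9} + u T{\left(-7 \right)} = \sqrt{-2 - 9} - 27 \left(-4 - 7\right) = \sqrt{-11} - -297 = i \sqrt{11} + 297 = 297 + i \sqrt{11}$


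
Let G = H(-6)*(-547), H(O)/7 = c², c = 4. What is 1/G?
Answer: -1/61264 ≈ -1.6323e-5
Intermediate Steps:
H(O) = 112 (H(O) = 7*4² = 7*16 = 112)
G = -61264 (G = 112*(-547) = -61264)
1/G = 1/(-61264) = -1/61264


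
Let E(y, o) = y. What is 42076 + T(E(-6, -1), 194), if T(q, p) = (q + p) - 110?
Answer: 42154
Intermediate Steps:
T(q, p) = -110 + p + q (T(q, p) = (p + q) - 110 = -110 + p + q)
42076 + T(E(-6, -1), 194) = 42076 + (-110 + 194 - 6) = 42076 + 78 = 42154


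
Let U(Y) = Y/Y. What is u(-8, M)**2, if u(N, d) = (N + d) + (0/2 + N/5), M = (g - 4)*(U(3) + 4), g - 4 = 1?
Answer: 529/25 ≈ 21.160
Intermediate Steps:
U(Y) = 1
g = 5 (g = 4 + 1 = 5)
M = 5 (M = (5 - 4)*(1 + 4) = 1*5 = 5)
u(N, d) = d + 6*N/5 (u(N, d) = (N + d) + (0*(1/2) + N*(1/5)) = (N + d) + (0 + N/5) = (N + d) + N/5 = d + 6*N/5)
u(-8, M)**2 = (5 + (6/5)*(-8))**2 = (5 - 48/5)**2 = (-23/5)**2 = 529/25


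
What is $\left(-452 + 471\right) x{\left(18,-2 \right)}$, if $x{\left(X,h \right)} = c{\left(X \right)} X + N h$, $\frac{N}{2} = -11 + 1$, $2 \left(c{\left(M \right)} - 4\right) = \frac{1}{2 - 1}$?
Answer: $2299$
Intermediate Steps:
$c{\left(M \right)} = \frac{9}{2}$ ($c{\left(M \right)} = 4 + \frac{1}{2 \left(2 - 1\right)} = 4 + \frac{1}{2 \cdot 1} = 4 + \frac{1}{2} \cdot 1 = 4 + \frac{1}{2} = \frac{9}{2}$)
$N = -20$ ($N = 2 \left(-11 + 1\right) = 2 \left(-10\right) = -20$)
$x{\left(X,h \right)} = - 20 h + \frac{9 X}{2}$ ($x{\left(X,h \right)} = \frac{9 X}{2} - 20 h = - 20 h + \frac{9 X}{2}$)
$\left(-452 + 471\right) x{\left(18,-2 \right)} = \left(-452 + 471\right) \left(\left(-20\right) \left(-2\right) + \frac{9}{2} \cdot 18\right) = 19 \left(40 + 81\right) = 19 \cdot 121 = 2299$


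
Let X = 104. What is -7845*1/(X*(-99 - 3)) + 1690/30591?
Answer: 85971305/108169776 ≈ 0.79478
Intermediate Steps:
-7845*1/(X*(-99 - 3)) + 1690/30591 = -7845*1/(104*(-99 - 3)) + 1690/30591 = -7845/(104*(-102)) + 1690*(1/30591) = -7845/(-10608) + 1690/30591 = -7845*(-1/10608) + 1690/30591 = 2615/3536 + 1690/30591 = 85971305/108169776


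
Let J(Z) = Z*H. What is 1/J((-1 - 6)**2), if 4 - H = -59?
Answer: 1/3087 ≈ 0.00032394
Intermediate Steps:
H = 63 (H = 4 - 1*(-59) = 4 + 59 = 63)
J(Z) = 63*Z (J(Z) = Z*63 = 63*Z)
1/J((-1 - 6)**2) = 1/(63*(-1 - 6)**2) = 1/(63*(-7)**2) = 1/(63*49) = 1/3087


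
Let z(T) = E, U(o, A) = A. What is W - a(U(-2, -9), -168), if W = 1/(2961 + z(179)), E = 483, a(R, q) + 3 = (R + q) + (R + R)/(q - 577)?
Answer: 461779153/2565780 ≈ 179.98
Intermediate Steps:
a(R, q) = -3 + R + q + 2*R/(-577 + q) (a(R, q) = -3 + ((R + q) + (R + R)/(q - 577)) = -3 + ((R + q) + (2*R)/(-577 + q)) = -3 + ((R + q) + 2*R/(-577 + q)) = -3 + (R + q + 2*R/(-577 + q)) = -3 + R + q + 2*R/(-577 + q))
z(T) = 483
W = 1/3444 (W = 1/(2961 + 483) = 1/3444 ≈ 0.00029036)
W - a(U(-2, -9), -168) = 1/3444 - (1731 + (-168)² - 580*(-168) - 575*(-9) - 9*(-168))/(-577 - 168) = 1/3444 - (1731 + 28224 + 97440 + 5175 + 1512)/(-745) = 1/3444 - (-1)*134082/745 = 1/3444 - 1*(-134082/745) = 1/3444 + 134082/745 = 461779153/2565780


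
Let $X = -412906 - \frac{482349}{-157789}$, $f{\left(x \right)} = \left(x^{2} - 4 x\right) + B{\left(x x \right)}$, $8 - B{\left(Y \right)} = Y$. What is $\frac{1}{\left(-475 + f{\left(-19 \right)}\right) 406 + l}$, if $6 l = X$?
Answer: $- \frac{946734}{215441778049} \approx -4.3944 \cdot 10^{-6}$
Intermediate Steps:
$B{\left(Y \right)} = 8 - Y$
$f{\left(x \right)} = 8 - 4 x$ ($f{\left(x \right)} = \left(x^{2} - 4 x\right) - \left(-8 + x x\right) = \left(x^{2} - 4 x\right) - \left(-8 + x^{2}\right) = 8 - 4 x$)
$X = - \frac{65151542485}{157789}$ ($X = -412906 - - \frac{482349}{157789} = -412906 + \frac{482349}{157789} = - \frac{65151542485}{157789} \approx -4.129 \cdot 10^{5}$)
$l = - \frac{65151542485}{946734}$ ($l = \frac{1}{6} \left(- \frac{65151542485}{157789}\right) = - \frac{65151542485}{946734} \approx -68817.0$)
$\frac{1}{\left(-475 + f{\left(-19 \right)}\right) 406 + l} = \frac{1}{\left(-475 + \left(8 - -76\right)\right) 406 - \frac{65151542485}{946734}} = \frac{1}{\left(-475 + \left(8 + 76\right)\right) 406 - \frac{65151542485}{946734}} = \frac{1}{\left(-475 + 84\right) 406 - \frac{65151542485}{946734}} = \frac{1}{\left(-391\right) 406 - \frac{65151542485}{946734}} = \frac{1}{-158746 - \frac{65151542485}{946734}} = \frac{1}{- \frac{215441778049}{946734}} = - \frac{946734}{215441778049}$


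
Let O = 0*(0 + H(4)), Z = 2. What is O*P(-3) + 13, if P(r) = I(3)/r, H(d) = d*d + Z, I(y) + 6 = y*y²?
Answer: 13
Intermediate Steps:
I(y) = -6 + y³ (I(y) = -6 + y*y² = -6 + y³)
H(d) = 2 + d² (H(d) = d*d + 2 = d² + 2 = 2 + d²)
O = 0 (O = 0*(0 + (2 + 4²)) = 0*(0 + (2 + 16)) = 0*(0 + 18) = 0*18 = 0)
P(r) = 21/r (P(r) = (-6 + 3³)/r = (-6 + 27)/r = 21/r)
O*P(-3) + 13 = 0*(21/(-3)) + 13 = 0*(21*(-⅓)) + 13 = 0*(-7) + 13 = 0 + 13 = 13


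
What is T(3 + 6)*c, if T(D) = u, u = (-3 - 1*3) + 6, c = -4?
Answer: 0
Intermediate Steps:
u = 0 (u = (-3 - 3) + 6 = -6 + 6 = 0)
T(D) = 0
T(3 + 6)*c = 0*(-4) = 0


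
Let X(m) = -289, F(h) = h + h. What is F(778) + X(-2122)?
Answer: 1267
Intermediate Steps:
F(h) = 2*h
F(778) + X(-2122) = 2*778 - 289 = 1556 - 289 = 1267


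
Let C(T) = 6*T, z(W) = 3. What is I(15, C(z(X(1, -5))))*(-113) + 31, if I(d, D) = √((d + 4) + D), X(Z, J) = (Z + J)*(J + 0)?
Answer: 31 - 113*√37 ≈ -656.35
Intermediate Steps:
X(Z, J) = J*(J + Z) (X(Z, J) = (J + Z)*J = J*(J + Z))
I(d, D) = √(4 + D + d) (I(d, D) = √((4 + d) + D) = √(4 + D + d))
I(15, C(z(X(1, -5))))*(-113) + 31 = √(4 + 6*3 + 15)*(-113) + 31 = √(4 + 18 + 15)*(-113) + 31 = √37*(-113) + 31 = -113*√37 + 31 = 31 - 113*√37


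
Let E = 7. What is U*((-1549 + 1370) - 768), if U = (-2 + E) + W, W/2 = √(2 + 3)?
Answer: -4735 - 1894*√5 ≈ -8970.1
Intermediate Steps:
W = 2*√5 (W = 2*√(2 + 3) = 2*√5 ≈ 4.4721)
U = 5 + 2*√5 (U = (-2 + 7) + 2*√5 = 5 + 2*√5 ≈ 9.4721)
U*((-1549 + 1370) - 768) = (5 + 2*√5)*((-1549 + 1370) - 768) = (5 + 2*√5)*(-179 - 768) = (5 + 2*√5)*(-947) = -4735 - 1894*√5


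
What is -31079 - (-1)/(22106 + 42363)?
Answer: -2003632050/64469 ≈ -31079.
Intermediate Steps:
-31079 - (-1)/(22106 + 42363) = -31079 - (-1)/64469 = -31079 - 1*(-1/64469) = -31079 + 1/64469 = -2003632050/64469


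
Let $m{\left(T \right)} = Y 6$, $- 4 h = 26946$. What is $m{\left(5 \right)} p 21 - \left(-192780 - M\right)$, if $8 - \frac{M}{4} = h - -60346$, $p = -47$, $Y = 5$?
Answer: $-51236$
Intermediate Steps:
$h = - \frac{13473}{2}$ ($h = \left(- \frac{1}{4}\right) 26946 = - \frac{13473}{2} \approx -6736.5$)
$m{\left(T \right)} = 30$ ($m{\left(T \right)} = 5 \cdot 6 = 30$)
$M = -214406$ ($M = 32 - 4 \left(- \frac{13473}{2} - -60346\right) = 32 - 4 \left(- \frac{13473}{2} + 60346\right) = 32 - 214438 = -214406$)
$m{\left(5 \right)} p 21 - \left(-192780 - M\right) = 30 \left(-47\right) 21 - \left(-192780 - -214406\right) = \left(-1410\right) 21 - \left(-192780 + 214406\right) = -29610 - 21626 = -51236$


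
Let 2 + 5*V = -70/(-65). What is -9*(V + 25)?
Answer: -14517/65 ≈ -223.34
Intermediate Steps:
V = -12/65 (V = -⅖ + (-70/(-65))/5 = -⅖ + (-70*(-1/65))/5 = -⅖ + (⅕)*(14/13) = -⅖ + 14/65 = -12/65 ≈ -0.18462)
-9*(V + 25) = -9*(-12/65 + 25) = -9*1613/65 = -14517/65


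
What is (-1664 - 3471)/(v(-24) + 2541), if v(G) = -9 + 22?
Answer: -5135/2554 ≈ -2.0106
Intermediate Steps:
v(G) = 13
(-1664 - 3471)/(v(-24) + 2541) = (-1664 - 3471)/(13 + 2541) = -5135/2554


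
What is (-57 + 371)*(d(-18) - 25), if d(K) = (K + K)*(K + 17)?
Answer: 3454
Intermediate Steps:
d(K) = 2*K*(17 + K) (d(K) = (2*K)*(17 + K) = 2*K*(17 + K))
(-57 + 371)*(d(-18) - 25) = (-57 + 371)*(2*(-18)*(17 - 18) - 25) = 314*(2*(-18)*(-1) - 25) = 314*(36 - 25) = 314*11 = 3454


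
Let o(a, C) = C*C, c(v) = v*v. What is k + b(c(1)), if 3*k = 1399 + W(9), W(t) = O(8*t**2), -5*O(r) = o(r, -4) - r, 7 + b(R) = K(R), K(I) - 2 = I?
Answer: 7567/15 ≈ 504.47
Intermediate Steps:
c(v) = v**2
K(I) = 2 + I
o(a, C) = C**2
b(R) = -5 + R (b(R) = -7 + (2 + R) = -5 + R)
O(r) = -16/5 + r/5 (O(r) = -((-4)**2 - r)/5 = -(16 - r)/5 = -16/5 + r/5)
W(t) = -16/5 + 8*t**2/5 (W(t) = -16/5 + (8*t**2)/5 = -16/5 + 8*t**2/5)
k = 7627/15 (k = (1399 + (-16/5 + (8/5)*9**2))/3 = (1399 + (-16/5 + (8/5)*81))/3 = (1399 + (-16/5 + 648/5))/3 = (1399 + 632/5)/3 = (1/3)*(7627/5) = 7627/15 ≈ 508.47)
k + b(c(1)) = 7627/15 + (-5 + 1**2) = 7627/15 + (-5 + 1) = 7627/15 - 4 = 7567/15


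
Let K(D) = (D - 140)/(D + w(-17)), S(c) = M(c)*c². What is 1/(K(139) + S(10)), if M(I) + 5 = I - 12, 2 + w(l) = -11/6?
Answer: -811/567706 ≈ -0.0014286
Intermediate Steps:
w(l) = -23/6 (w(l) = -2 - 11/6 = -23/6)
M(I) = -17 + I (M(I) = -5 + (I - 12) = -5 + (-12 + I) = -17 + I)
S(c) = c²*(-17 + c) (S(c) = (-17 + c)*c² = c²*(-17 + c))
K(D) = (-140 + D)/(-23/6 + D) (K(D) = (D - 140)/(D - 23/6) = (-140 + D)/(-23/6 + D))
1/(K(139) + S(10)) = 1/(6*(-140 + 139)/(-23 + 6*139) + 10²*(-17 + 10)) = 1/(6*(-1)/(-23 + 834) + 100*(-7)) = 1/(6*(-1)/811 - 700) = 1/(6*(1/811)*(-1) - 700) = 1/(-6/811 - 700) = 1/(-567706/811) = -811/567706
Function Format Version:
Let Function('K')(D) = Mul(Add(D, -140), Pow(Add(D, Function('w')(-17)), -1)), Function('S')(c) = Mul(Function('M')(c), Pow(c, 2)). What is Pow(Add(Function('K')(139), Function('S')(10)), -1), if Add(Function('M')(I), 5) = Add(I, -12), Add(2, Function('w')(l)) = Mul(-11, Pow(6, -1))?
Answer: Rational(-811, 567706) ≈ -0.0014286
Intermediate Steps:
Function('w')(l) = Rational(-23, 6) (Function('w')(l) = Add(-2, Mul(-11, Pow(6, -1))) = Add(-2, Mul(-11, Rational(1, 6))) = Add(-2, Rational(-11, 6)) = Rational(-23, 6))
Function('M')(I) = Add(-17, I) (Function('M')(I) = Add(-5, Add(I, -12)) = Add(-5, Add(-12, I)) = Add(-17, I))
Function('S')(c) = Mul(Pow(c, 2), Add(-17, c)) (Function('S')(c) = Mul(Add(-17, c), Pow(c, 2)) = Mul(Pow(c, 2), Add(-17, c)))
Function('K')(D) = Mul(Pow(Add(Rational(-23, 6), D), -1), Add(-140, D)) (Function('K')(D) = Mul(Add(D, -140), Pow(Add(D, Rational(-23, 6)), -1)) = Mul(Add(-140, D), Pow(Add(Rational(-23, 6), D), -1)) = Mul(Pow(Add(Rational(-23, 6), D), -1), Add(-140, D)))
Pow(Add(Function('K')(139), Function('S')(10)), -1) = Pow(Add(Mul(6, Pow(Add(-23, Mul(6, 139)), -1), Add(-140, 139)), Mul(Pow(10, 2), Add(-17, 10))), -1) = Pow(Add(Mul(6, Pow(Add(-23, 834), -1), -1), Mul(100, -7)), -1) = Pow(Add(Mul(6, Pow(811, -1), -1), -700), -1) = Pow(Add(Mul(6, Rational(1, 811), -1), -700), -1) = Pow(Add(Rational(-6, 811), -700), -1) = Pow(Rational(-567706, 811), -1) = Rational(-811, 567706)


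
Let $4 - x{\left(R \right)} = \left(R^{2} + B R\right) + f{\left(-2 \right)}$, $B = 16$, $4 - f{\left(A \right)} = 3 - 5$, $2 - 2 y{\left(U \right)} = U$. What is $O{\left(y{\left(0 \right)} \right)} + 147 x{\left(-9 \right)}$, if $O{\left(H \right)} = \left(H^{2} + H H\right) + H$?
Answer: $8970$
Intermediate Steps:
$y{\left(U \right)} = 1 - \frac{U}{2}$
$f{\left(A \right)} = 6$ ($f{\left(A \right)} = 4 - \left(3 - 5\right) = 4 - -2 = 4 + 2 = 6$)
$x{\left(R \right)} = -2 - R^{2} - 16 R$ ($x{\left(R \right)} = 4 - \left(\left(R^{2} + 16 R\right) + 6\right) = 4 - \left(6 + R^{2} + 16 R\right) = -2 - R^{2} - 16 R$)
$O{\left(H \right)} = H + 2 H^{2}$ ($O{\left(H \right)} = \left(H^{2} + H^{2}\right) + H = 2 H^{2} + H = H + 2 H^{2}$)
$O{\left(y{\left(0 \right)} \right)} + 147 x{\left(-9 \right)} = \left(1 - 0\right) \left(1 + 2 \left(1 - 0\right)\right) + 147 \left(-2 - \left(-9\right)^{2} - -144\right) = \left(1 + 0\right) \left(1 + 2 \left(1 + 0\right)\right) + 147 \left(-2 - 81 + 144\right) = 1 \left(1 + 2 \cdot 1\right) + 147 \left(-2 - 81 + 144\right) = 1 \left(1 + 2\right) + 147 \cdot 61 = 1 \cdot 3 + 8967 = 3 + 8967 = 8970$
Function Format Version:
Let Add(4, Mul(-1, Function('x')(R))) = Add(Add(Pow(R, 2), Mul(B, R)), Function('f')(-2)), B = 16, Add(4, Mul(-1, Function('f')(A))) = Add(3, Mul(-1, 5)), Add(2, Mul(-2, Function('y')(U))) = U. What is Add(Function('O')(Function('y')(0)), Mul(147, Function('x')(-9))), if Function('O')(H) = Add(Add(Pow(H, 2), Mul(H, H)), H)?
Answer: 8970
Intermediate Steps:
Function('y')(U) = Add(1, Mul(Rational(-1, 2), U))
Function('f')(A) = 6 (Function('f')(A) = Add(4, Mul(-1, Add(3, Mul(-1, 5)))) = Add(4, Mul(-1, Add(3, -5))) = Add(4, Mul(-1, -2)) = Add(4, 2) = 6)
Function('x')(R) = Add(-2, Mul(-1, Pow(R, 2)), Mul(-16, R)) (Function('x')(R) = Add(4, Mul(-1, Add(Add(Pow(R, 2), Mul(16, R)), 6))) = Add(4, Mul(-1, Add(6, Pow(R, 2), Mul(16, R)))) = Add(4, Add(-6, Mul(-1, Pow(R, 2)), Mul(-16, R))) = Add(-2, Mul(-1, Pow(R, 2)), Mul(-16, R)))
Function('O')(H) = Add(H, Mul(2, Pow(H, 2))) (Function('O')(H) = Add(Add(Pow(H, 2), Pow(H, 2)), H) = Add(Mul(2, Pow(H, 2)), H) = Add(H, Mul(2, Pow(H, 2))))
Add(Function('O')(Function('y')(0)), Mul(147, Function('x')(-9))) = Add(Mul(Add(1, Mul(Rational(-1, 2), 0)), Add(1, Mul(2, Add(1, Mul(Rational(-1, 2), 0))))), Mul(147, Add(-2, Mul(-1, Pow(-9, 2)), Mul(-16, -9)))) = Add(Mul(Add(1, 0), Add(1, Mul(2, Add(1, 0)))), Mul(147, Add(-2, Mul(-1, 81), 144))) = Add(Mul(1, Add(1, Mul(2, 1))), Mul(147, Add(-2, -81, 144))) = Add(Mul(1, Add(1, 2)), Mul(147, 61)) = Add(Mul(1, 3), 8967) = Add(3, 8967) = 8970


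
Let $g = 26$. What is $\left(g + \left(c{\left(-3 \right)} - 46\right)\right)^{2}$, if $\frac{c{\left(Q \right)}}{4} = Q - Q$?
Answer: $400$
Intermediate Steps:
$c{\left(Q \right)} = 0$ ($c{\left(Q \right)} = 4 \left(Q - Q\right) = 4 \cdot 0 = 0$)
$\left(g + \left(c{\left(-3 \right)} - 46\right)\right)^{2} = \left(26 + \left(0 - 46\right)\right)^{2} = \left(26 - 46\right)^{2} = \left(-20\right)^{2} = 400$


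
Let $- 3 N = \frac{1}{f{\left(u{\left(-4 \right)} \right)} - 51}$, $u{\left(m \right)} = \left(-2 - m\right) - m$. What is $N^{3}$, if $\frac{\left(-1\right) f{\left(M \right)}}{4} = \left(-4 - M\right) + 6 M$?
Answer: $\frac{1}{100544625} \approx 9.9458 \cdot 10^{-9}$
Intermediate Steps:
$u{\left(m \right)} = -2 - 2 m$
$f{\left(M \right)} = 16 - 20 M$ ($f{\left(M \right)} = - 4 \left(\left(-4 - M\right) + 6 M\right) = - 4 \left(-4 + 5 M\right) = 16 - 20 M$)
$N = \frac{1}{465}$ ($N = - \frac{1}{3 \left(\left(16 - 20 \left(-2 - -8\right)\right) - 51\right)} = - \frac{1}{3 \left(\left(16 - 20 \left(-2 + 8\right)\right) - 51\right)} = - \frac{1}{3 \left(\left(16 - 120\right) - 51\right)} = - \frac{1}{3 \left(-104 - 51\right)} = - \frac{1}{3 \left(-155\right)} = \left(- \frac{1}{3}\right) \left(- \frac{1}{155}\right) = \frac{1}{465} \approx 0.0021505$)
$N^{3} = \left(\frac{1}{465}\right)^{3} = \frac{1}{100544625}$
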